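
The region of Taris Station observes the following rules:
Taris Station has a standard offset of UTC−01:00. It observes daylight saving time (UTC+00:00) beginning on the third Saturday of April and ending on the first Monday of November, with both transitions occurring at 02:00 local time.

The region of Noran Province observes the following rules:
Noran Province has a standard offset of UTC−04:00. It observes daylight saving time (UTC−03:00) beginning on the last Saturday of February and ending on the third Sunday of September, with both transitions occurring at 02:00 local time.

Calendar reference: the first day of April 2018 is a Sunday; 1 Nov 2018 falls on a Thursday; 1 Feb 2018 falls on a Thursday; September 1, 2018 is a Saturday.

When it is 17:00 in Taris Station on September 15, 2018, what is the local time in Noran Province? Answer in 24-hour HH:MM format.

14:00

1 April 2018 is a Sunday, so the first Saturday is April 7 and the third is April 21.
1 November 2018 is a Thursday, so the first Monday is November 5.
Daylight saving runs 21 April – 5 November; September 15, 2018 is inside that window, so Taris Station is at UTC+00:00.
17:00 Taris Station − 0h = 17:00 UTC.
1 February 2018 is a Thursday, so Saturdays fall on 3, 10, 17, 24; the last is February 24.
1 September 2018 is a Saturday, so the first Sunday is September 2 and the third is September 16.
At the standard offset (UTC−04:00), 17:00 UTC − 4h = 13:00 Noran Province standard time.
Daylight saving runs 24 February – 16 September; the standard-time date in Noran Province, September 15, 2018, is inside that window, so Noran Province is at UTC−03:00.
17:00 UTC − 3h = 14:00 Noran Province.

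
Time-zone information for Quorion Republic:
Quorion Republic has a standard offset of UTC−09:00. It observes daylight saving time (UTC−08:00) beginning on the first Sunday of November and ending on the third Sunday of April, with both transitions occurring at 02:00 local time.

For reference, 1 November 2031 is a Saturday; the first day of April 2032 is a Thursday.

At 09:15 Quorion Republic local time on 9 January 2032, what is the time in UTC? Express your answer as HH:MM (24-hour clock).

1 November 2031 is a Saturday, so the first Sunday is November 2.
1 April 2032 is a Thursday, so the first Sunday is April 4 and the third is April 18.
9 January 2032 falls between 2 November 2031 and 18 April 2032, so daylight saving is in effect and Quorion Republic is at UTC−08:00.
09:15 local + 8h = 17:15 UTC.

17:15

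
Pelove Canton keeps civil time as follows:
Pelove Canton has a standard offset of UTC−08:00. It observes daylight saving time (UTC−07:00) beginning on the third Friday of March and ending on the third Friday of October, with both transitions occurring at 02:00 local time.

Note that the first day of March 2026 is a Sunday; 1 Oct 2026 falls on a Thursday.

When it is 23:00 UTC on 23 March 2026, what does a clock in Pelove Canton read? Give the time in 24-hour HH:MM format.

16:00

1 March 2026 is a Sunday, so the first Friday is March 6 and the third is March 20.
1 October 2026 is a Thursday, so the first Friday is October 2 and the third is October 16.
At the standard offset (UTC−08:00), 23:00 UTC − 8h = 15:00 Pelove Canton standard time.
The standard-time date in Pelove Canton, 23 March 2026, falls between 20 March and 16 October, so daylight saving is in effect and Pelove Canton is at UTC−07:00.
23:00 UTC − 7h = 16:00 local.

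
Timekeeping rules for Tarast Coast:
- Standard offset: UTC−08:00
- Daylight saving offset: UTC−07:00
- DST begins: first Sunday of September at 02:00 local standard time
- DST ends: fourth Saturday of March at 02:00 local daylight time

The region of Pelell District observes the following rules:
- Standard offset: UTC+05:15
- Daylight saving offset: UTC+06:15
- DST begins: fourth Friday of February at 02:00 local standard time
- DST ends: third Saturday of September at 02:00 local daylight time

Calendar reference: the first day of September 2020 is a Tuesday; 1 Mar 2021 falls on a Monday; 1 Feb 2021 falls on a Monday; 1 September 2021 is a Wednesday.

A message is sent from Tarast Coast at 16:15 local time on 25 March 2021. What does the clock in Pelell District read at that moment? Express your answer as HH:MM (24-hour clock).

1 September 2020 is a Tuesday, so the first Sunday is September 6.
1 March 2021 is a Monday, so the first Saturday is March 6 and the fourth is March 27.
Daylight saving runs 6 September 2020 – 27 March 2021; 25 March 2021 is inside that window, so Tarast Coast is at UTC−07:00.
16:15 Tarast Coast + 7h = 23:15 UTC.
1 February 2021 is a Monday, so the first Friday is February 5 and the fourth is February 26.
1 September 2021 is a Wednesday, so the first Saturday is September 4 and the third is September 18.
At the standard offset (UTC+05:15), 23:15 UTC + 5h15m = 04:30 Pelell District standard time (rolling into the next day, 26 March 2021).
The standard-time date in Pelell District, 26 March 2021, falls between 26 February and 18 September, so daylight saving is in effect and Pelell District is at UTC+06:15.
23:15 UTC + 6h15m = 05:30 Pelell District (rolling into the next day, 26 March 2021).

05:30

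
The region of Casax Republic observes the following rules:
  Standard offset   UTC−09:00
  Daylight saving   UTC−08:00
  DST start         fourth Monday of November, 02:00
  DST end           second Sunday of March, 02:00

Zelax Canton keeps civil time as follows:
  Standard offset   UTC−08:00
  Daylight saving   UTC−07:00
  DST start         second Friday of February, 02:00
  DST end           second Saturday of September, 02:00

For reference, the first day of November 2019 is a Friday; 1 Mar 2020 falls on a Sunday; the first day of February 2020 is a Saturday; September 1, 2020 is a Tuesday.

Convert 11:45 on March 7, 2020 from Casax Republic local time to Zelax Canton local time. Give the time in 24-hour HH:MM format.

12:45

1 November 2019 is a Friday, so the first Monday is November 4 and the fourth is November 25.
1 March 2020 is a Sunday, so the first Sunday is March 1 and the second is March 8.
Daylight saving runs 25 November 2019 – 8 March 2020; March 7, 2020 is inside that window, so Casax Republic is at UTC−08:00.
11:45 Casax Republic + 8h = 19:45 UTC.
1 February 2020 is a Saturday, so the first Friday is February 7 and the second is February 14.
1 September 2020 is a Tuesday, so the first Saturday is September 5 and the second is September 12.
At the standard offset (UTC−08:00), 19:45 UTC − 8h = 11:45 Zelax Canton standard time.
Daylight saving runs 14 February – 12 September; the standard-time date in Zelax Canton, March 7, 2020, is inside that window, so Zelax Canton is at UTC−07:00.
19:45 UTC − 7h = 12:45 Zelax Canton.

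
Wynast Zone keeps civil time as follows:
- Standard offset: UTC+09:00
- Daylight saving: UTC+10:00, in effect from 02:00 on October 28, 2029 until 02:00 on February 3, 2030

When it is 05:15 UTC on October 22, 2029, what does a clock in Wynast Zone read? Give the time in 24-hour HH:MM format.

At the standard offset (UTC+09:00), 05:15 UTC + 9h = 14:15 Wynast Zone standard time.
Daylight saving runs 28 October 2029 – 3 February 2030; the standard-time date in Wynast Zone, October 22, 2029, is outside that window, so Wynast Zone is on standard time at UTC+09:00.
05:15 UTC + 9h = 14:15 local.

14:15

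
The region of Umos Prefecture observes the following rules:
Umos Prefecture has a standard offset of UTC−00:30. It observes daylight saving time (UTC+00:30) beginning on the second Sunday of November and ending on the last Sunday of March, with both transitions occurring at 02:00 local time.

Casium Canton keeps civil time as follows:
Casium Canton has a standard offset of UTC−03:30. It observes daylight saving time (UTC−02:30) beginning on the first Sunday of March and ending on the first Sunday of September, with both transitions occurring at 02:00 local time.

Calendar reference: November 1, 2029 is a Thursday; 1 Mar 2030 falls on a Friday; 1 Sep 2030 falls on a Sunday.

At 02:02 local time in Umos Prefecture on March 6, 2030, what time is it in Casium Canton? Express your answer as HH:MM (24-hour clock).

1 November 2029 is a Thursday, so the first Sunday is November 4 and the second is November 11.
1 March 2030 is a Friday, so Sundays fall on 3, 10, 17, 24, 31; the last is March 31.
Daylight saving runs 11 November 2029 – 31 March 2030; March 6, 2030 is inside that window, so Umos Prefecture is at UTC+00:30.
02:02 Umos Prefecture − 0h30m = 01:32 UTC.
1 March 2030 is a Friday, so the first Sunday is March 3.
1 September 2030 is a Sunday, so the first Sunday is September 1.
At the standard offset (UTC−03:30), 01:32 UTC − 3h30m = 22:02 Casium Canton standard time (rolling into the previous day, 5 March 2030).
Daylight saving runs 3 March – 1 September; the standard-time date in Casium Canton, March 5, 2030, is inside that window, so Casium Canton is at UTC−02:30.
01:32 UTC − 2h30m = 23:02 Casium Canton (rolling into the previous day, 5 March 2030).

23:02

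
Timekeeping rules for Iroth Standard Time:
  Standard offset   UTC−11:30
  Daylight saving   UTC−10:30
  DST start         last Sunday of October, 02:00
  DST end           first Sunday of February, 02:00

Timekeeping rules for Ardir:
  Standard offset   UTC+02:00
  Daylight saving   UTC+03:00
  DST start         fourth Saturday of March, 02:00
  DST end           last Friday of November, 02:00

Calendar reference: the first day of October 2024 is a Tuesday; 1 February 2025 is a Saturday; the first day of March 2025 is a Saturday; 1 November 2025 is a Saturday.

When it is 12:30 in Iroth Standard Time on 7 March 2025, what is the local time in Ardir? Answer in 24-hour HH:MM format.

02:00

1 October 2024 is a Tuesday, so Sundays fall on 6, 13, 20, 27; the last is October 27.
1 February 2025 is a Saturday, so the first Sunday is February 2.
7 March 2025 is outside the daylight-saving period (27 October 2024 – 2 February 2025), so Iroth Standard Time is on standard time, UTC−11:30.
12:30 Iroth Standard Time + 11h30m = 00:00 UTC (rolling into the next day, 8 March 2025).
1 March 2025 is a Saturday, so the first Saturday is March 1 and the fourth is March 22.
1 November 2025 is a Saturday, so Fridays fall on 7, 14, 21, 28; the last is November 28.
At the standard offset (UTC+02:00), 00:00 UTC + 2h = 02:00 Ardir standard time.
The standard-time date in Ardir, 8 March 2025, does not fall between 22 March and 28 November, so daylight saving is not in effect and Ardir is at UTC+02:00.
00:00 UTC + 2h = 02:00 Ardir.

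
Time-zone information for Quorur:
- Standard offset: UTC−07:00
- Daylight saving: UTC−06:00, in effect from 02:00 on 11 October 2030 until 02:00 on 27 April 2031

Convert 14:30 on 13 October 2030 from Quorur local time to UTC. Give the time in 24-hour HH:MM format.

20:30

13 October 2030 lies within the daylight-saving period (11 October 2030 – 27 April 2031), so Quorur is on daylight time, UTC−06:00.
14:30 local + 6h = 20:30 UTC.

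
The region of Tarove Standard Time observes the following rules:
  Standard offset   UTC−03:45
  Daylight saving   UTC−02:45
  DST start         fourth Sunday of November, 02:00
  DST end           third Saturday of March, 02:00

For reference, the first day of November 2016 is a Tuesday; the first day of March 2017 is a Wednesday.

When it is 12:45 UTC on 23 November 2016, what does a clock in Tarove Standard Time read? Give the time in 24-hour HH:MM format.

1 November 2016 is a Tuesday, so the first Sunday is November 6 and the fourth is November 27.
1 March 2017 is a Wednesday, so the first Saturday is March 4 and the third is March 18.
At the standard offset (UTC−03:45), 12:45 UTC − 3h45m = 09:00 Tarove Standard Time standard time.
The standard-time date in Tarove Standard Time, 23 November 2016, is outside the daylight-saving period (27 November 2016 – 18 March 2017), so Tarove Standard Time is on standard time, UTC−03:45.
12:45 UTC − 3h45m = 09:00 local.

09:00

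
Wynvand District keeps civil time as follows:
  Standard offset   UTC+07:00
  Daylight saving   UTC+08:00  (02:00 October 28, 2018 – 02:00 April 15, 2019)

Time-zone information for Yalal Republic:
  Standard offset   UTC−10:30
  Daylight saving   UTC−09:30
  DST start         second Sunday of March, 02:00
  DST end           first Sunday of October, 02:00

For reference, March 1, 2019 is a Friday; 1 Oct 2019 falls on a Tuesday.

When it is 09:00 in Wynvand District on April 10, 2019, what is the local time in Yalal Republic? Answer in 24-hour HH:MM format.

Daylight saving runs 28 October 2018 – 15 April 2019; April 10, 2019 is inside that window, so Wynvand District is at UTC+08:00.
09:00 Wynvand District − 8h = 01:00 UTC.
1 March 2019 is a Friday, so the first Sunday is March 3 and the second is March 10.
1 October 2019 is a Tuesday, so the first Sunday is October 6.
At the standard offset (UTC−10:30), 01:00 UTC − 10h30m = 14:30 Yalal Republic standard time (rolling into the previous day, 9 April 2019).
The standard-time date in Yalal Republic, April 9, 2019, lies within the daylight-saving period (10 March – 6 October), so Yalal Republic is on daylight time, UTC−09:30.
01:00 UTC − 9h30m = 15:30 Yalal Republic (rolling into the previous day, 9 April 2019).

15:30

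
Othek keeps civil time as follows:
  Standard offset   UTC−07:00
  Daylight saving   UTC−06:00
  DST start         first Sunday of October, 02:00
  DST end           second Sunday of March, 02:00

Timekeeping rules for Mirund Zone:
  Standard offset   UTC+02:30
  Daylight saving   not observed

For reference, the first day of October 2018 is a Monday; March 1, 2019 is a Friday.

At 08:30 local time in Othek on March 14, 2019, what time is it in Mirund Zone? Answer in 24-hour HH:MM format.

1 October 2018 is a Monday, so the first Sunday is October 7.
1 March 2019 is a Friday, so the first Sunday is March 3 and the second is March 10.
March 14, 2019 does not fall between 7 October 2018 and 10 March 2019, so daylight saving is not in effect and Othek is at UTC−07:00.
08:30 Othek + 7h = 15:30 UTC.
Mirund Zone has no daylight saving, so its offset is UTC+02:30 year-round.
15:30 UTC + 2h30m = 18:00 Mirund Zone.

18:00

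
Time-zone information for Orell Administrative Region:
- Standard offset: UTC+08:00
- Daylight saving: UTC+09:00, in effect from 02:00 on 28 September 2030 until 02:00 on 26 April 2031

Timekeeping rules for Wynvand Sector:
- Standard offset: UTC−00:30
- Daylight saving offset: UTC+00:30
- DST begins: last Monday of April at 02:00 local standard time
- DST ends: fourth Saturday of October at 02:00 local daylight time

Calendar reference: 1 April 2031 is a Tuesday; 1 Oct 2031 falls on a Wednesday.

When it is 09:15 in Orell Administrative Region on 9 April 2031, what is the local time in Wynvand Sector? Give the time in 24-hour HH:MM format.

23:45

9 April 2031 falls between 28 September 2030 and 26 April 2031, so daylight saving is in effect and Orell Administrative Region is at UTC+09:00.
09:15 Orell Administrative Region − 9h = 00:15 UTC.
1 April 2031 is a Tuesday, so Mondays fall on 7, 14, 21, 28; the last is April 28.
1 October 2031 is a Wednesday, so the first Saturday is October 4 and the fourth is October 25.
At the standard offset (UTC−00:30), 00:15 UTC − 0h30m = 23:45 Wynvand Sector standard time (rolling into the previous day, 8 April 2031).
Daylight saving runs 28 April – 25 October; the standard-time date in Wynvand Sector, 8 April 2031, is outside that window, so Wynvand Sector is on standard time at UTC−00:30.
00:15 UTC − 0h30m = 23:45 Wynvand Sector (rolling into the previous day, 8 April 2031).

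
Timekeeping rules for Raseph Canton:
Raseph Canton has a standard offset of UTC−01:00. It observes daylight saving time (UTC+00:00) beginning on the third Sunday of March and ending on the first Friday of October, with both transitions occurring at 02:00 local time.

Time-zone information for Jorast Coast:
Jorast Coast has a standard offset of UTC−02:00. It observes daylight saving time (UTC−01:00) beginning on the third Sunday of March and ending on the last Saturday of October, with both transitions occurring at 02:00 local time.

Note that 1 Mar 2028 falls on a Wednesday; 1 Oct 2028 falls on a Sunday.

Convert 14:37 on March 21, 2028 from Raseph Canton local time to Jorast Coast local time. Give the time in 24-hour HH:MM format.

1 March 2028 is a Wednesday, so the first Sunday is March 5 and the third is March 19.
1 October 2028 is a Sunday, so the first Friday is October 6.
Daylight saving runs 19 March – 6 October; March 21, 2028 is inside that window, so Raseph Canton is at UTC+00:00.
14:37 Raseph Canton − 0h = 14:37 UTC.
1 March 2028 is a Wednesday, so the first Sunday is March 5 and the third is March 19.
1 October 2028 is a Sunday, so Saturdays fall on 7, 14, 21, 28; the last is October 28.
At the standard offset (UTC−02:00), 14:37 UTC − 2h = 12:37 Jorast Coast standard time.
The standard-time date in Jorast Coast, March 21, 2028, lies within the daylight-saving period (19 March – 28 October), so Jorast Coast is on daylight time, UTC−01:00.
14:37 UTC − 1h = 13:37 Jorast Coast.

13:37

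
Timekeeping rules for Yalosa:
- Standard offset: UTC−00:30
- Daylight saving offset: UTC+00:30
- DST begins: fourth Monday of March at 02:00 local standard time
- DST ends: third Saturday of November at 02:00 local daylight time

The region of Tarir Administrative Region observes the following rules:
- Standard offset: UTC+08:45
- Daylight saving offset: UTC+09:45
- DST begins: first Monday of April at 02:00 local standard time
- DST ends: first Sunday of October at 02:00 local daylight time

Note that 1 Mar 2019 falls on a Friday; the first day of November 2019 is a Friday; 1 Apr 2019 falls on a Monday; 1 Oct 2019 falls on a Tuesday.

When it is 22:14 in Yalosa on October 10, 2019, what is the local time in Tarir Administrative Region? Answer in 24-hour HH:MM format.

06:29

1 March 2019 is a Friday, so the first Monday is March 4 and the fourth is March 25.
1 November 2019 is a Friday, so the first Saturday is November 2 and the third is November 16.
Daylight saving runs 25 March – 16 November; October 10, 2019 is inside that window, so Yalosa is at UTC+00:30.
22:14 Yalosa − 0h30m = 21:44 UTC.
1 April 2019 is a Monday, so the first Monday is April 1.
1 October 2019 is a Tuesday, so the first Sunday is October 6.
At the standard offset (UTC+08:45), 21:44 UTC + 8h45m = 06:29 Tarir Administrative Region standard time (rolling into the next day, 11 October 2019).
Daylight saving runs 1 April – 6 October; the standard-time date in Tarir Administrative Region, October 11, 2019, is outside that window, so Tarir Administrative Region is on standard time at UTC+08:45.
21:44 UTC + 8h45m = 06:29 Tarir Administrative Region (rolling into the next day, 11 October 2019).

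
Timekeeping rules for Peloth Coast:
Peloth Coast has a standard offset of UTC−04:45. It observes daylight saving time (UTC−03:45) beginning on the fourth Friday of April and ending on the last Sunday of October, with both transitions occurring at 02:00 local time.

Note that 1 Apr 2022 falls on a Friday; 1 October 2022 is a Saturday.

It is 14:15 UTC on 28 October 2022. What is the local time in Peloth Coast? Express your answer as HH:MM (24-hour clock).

1 April 2022 is a Friday, so the first Friday is April 1 and the fourth is April 22.
1 October 2022 is a Saturday, so Sundays fall on 2, 9, 16, 23, 30; the last is October 30.
At the standard offset (UTC−04:45), 14:15 UTC − 4h45m = 09:30 Peloth Coast standard time.
The standard-time date in Peloth Coast, 28 October 2022, falls between 22 April and 30 October, so daylight saving is in effect and Peloth Coast is at UTC−03:45.
14:15 UTC − 3h45m = 10:30 local.

10:30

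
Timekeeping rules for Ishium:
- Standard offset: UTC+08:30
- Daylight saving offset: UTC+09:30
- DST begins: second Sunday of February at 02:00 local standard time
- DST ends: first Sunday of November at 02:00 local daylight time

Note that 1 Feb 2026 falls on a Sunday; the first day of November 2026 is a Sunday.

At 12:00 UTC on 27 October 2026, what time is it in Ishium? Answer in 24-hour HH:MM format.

1 February 2026 is a Sunday, so the first Sunday is February 1 and the second is February 8.
1 November 2026 is a Sunday, so the first Sunday is November 1.
At the standard offset (UTC+08:30), 12:00 UTC + 8h30m = 20:30 Ishium standard time.
The standard-time date in Ishium, 27 October 2026, falls between 8 February and 1 November, so daylight saving is in effect and Ishium is at UTC+09:30.
12:00 UTC + 9h30m = 21:30 local.

21:30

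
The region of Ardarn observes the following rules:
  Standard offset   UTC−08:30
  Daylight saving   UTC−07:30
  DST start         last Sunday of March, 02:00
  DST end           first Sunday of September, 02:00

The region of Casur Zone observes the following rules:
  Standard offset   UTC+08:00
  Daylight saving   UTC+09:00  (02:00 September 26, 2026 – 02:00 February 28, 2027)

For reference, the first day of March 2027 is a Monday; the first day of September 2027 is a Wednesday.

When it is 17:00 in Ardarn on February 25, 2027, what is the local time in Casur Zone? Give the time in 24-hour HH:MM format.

10:30

1 March 2027 is a Monday, so Sundays fall on 7, 14, 21, 28; the last is March 28.
1 September 2027 is a Wednesday, so the first Sunday is September 5.
Daylight saving runs 28 March – 5 September; February 25, 2027 is outside that window, so Ardarn is on standard time at UTC−08:30.
17:00 Ardarn + 8h30m = 01:30 UTC (rolling into the next day, 26 February 2027).
At the standard offset (UTC+08:00), 01:30 UTC + 8h = 09:30 Casur Zone standard time.
The standard-time date in Casur Zone, February 26, 2027, lies within the daylight-saving period (26 September 2026 – 28 February 2027), so Casur Zone is on daylight time, UTC+09:00.
01:30 UTC + 9h = 10:30 Casur Zone.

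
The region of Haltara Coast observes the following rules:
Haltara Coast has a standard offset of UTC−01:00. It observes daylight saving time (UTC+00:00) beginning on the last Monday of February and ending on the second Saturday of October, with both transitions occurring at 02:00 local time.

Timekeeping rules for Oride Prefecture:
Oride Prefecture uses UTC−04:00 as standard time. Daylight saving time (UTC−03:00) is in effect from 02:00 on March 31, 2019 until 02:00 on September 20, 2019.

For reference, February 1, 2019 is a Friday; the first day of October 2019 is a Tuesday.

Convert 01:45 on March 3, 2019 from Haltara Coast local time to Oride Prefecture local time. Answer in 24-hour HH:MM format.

21:45

1 February 2019 is a Friday, so Mondays fall on 4, 11, 18, 25; the last is February 25.
1 October 2019 is a Tuesday, so the first Saturday is October 5 and the second is October 12.
March 3, 2019 lies within the daylight-saving period (25 February – 12 October), so Haltara Coast is on daylight time, UTC+00:00.
01:45 Haltara Coast − 0h = 01:45 UTC.
At the standard offset (UTC−04:00), 01:45 UTC − 4h = 21:45 Oride Prefecture standard time (rolling into the previous day, 2 March 2019).
The standard-time date in Oride Prefecture, March 2, 2019, is outside the daylight-saving period (31 March – 20 September), so Oride Prefecture is on standard time, UTC−04:00.
01:45 UTC − 4h = 21:45 Oride Prefecture (rolling into the previous day, 2 March 2019).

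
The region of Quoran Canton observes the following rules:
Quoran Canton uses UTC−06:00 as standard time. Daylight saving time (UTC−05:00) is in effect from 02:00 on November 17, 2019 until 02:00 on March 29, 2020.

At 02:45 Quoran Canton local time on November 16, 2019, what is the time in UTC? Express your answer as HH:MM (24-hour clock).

November 16, 2019 does not fall between 17 November 2019 and 29 March 2020, so daylight saving is not in effect and Quoran Canton is at UTC−06:00.
02:45 local + 6h = 08:45 UTC.

08:45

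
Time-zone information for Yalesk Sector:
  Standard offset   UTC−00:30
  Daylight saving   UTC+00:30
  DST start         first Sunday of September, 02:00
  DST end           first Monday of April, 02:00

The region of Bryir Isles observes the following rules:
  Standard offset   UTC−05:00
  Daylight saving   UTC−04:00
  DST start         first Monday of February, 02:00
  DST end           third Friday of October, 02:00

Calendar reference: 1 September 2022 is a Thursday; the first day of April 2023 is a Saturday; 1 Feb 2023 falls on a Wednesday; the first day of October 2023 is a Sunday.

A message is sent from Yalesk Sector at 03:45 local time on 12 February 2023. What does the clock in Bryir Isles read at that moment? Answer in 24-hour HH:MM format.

23:15

1 September 2022 is a Thursday, so the first Sunday is September 4.
1 April 2023 is a Saturday, so the first Monday is April 3.
12 February 2023 falls between 4 September 2022 and 3 April 2023, so daylight saving is in effect and Yalesk Sector is at UTC+00:30.
03:45 Yalesk Sector − 0h30m = 03:15 UTC.
1 February 2023 is a Wednesday, so the first Monday is February 6.
1 October 2023 is a Sunday, so the first Friday is October 6 and the third is October 20.
At the standard offset (UTC−05:00), 03:15 UTC − 5h = 22:15 Bryir Isles standard time (rolling into the previous day, 11 February 2023).
The standard-time date in Bryir Isles, 11 February 2023, falls between 6 February and 20 October, so daylight saving is in effect and Bryir Isles is at UTC−04:00.
03:15 UTC − 4h = 23:15 Bryir Isles (rolling into the previous day, 11 February 2023).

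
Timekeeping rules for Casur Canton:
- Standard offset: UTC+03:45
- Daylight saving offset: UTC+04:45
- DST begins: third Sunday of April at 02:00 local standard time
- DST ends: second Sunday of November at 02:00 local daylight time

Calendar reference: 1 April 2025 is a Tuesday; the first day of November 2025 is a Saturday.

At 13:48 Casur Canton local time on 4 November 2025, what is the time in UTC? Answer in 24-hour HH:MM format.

09:03

1 April 2025 is a Tuesday, so the first Sunday is April 6 and the third is April 20.
1 November 2025 is a Saturday, so the first Sunday is November 2 and the second is November 9.
Daylight saving runs 20 April – 9 November; 4 November 2025 is inside that window, so Casur Canton is at UTC+04:45.
13:48 local − 4h45m = 09:03 UTC.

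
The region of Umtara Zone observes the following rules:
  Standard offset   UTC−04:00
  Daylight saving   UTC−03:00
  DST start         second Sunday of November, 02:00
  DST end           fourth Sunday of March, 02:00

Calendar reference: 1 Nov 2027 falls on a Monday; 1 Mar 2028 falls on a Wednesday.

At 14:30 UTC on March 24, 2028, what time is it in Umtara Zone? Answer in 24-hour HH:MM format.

1 November 2027 is a Monday, so the first Sunday is November 7 and the second is November 14.
1 March 2028 is a Wednesday, so the first Sunday is March 5 and the fourth is March 26.
At the standard offset (UTC−04:00), 14:30 UTC − 4h = 10:30 Umtara Zone standard time.
The standard-time date in Umtara Zone, March 24, 2028, lies within the daylight-saving period (14 November 2027 – 26 March 2028), so Umtara Zone is on daylight time, UTC−03:00.
14:30 UTC − 3h = 11:30 local.

11:30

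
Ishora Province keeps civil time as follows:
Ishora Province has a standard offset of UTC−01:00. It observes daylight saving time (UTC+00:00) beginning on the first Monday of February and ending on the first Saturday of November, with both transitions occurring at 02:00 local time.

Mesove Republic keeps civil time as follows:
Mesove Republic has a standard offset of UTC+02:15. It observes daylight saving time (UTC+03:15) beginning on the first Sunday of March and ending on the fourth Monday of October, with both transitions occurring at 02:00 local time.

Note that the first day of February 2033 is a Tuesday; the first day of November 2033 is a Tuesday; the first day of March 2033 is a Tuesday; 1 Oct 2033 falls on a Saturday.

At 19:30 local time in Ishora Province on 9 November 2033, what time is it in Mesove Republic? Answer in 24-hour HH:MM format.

1 February 2033 is a Tuesday, so the first Monday is February 7.
1 November 2033 is a Tuesday, so the first Saturday is November 5.
9 November 2033 is outside the daylight-saving period (7 February – 5 November), so Ishora Province is on standard time, UTC−01:00.
19:30 Ishora Province + 1h = 20:30 UTC.
1 March 2033 is a Tuesday, so the first Sunday is March 6.
1 October 2033 is a Saturday, so the first Monday is October 3 and the fourth is October 24.
At the standard offset (UTC+02:15), 20:30 UTC + 2h15m = 22:45 Mesove Republic standard time.
The standard-time date in Mesove Republic, 9 November 2033, does not fall between 6 March and 24 October, so daylight saving is not in effect and Mesove Republic is at UTC+02:15.
20:30 UTC + 2h15m = 22:45 Mesove Republic.

22:45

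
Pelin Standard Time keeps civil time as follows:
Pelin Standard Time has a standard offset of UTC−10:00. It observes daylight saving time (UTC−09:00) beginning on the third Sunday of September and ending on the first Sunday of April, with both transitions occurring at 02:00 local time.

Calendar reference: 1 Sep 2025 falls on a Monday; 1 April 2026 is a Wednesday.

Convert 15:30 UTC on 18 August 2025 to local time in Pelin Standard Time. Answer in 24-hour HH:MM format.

05:30

1 September 2025 is a Monday, so the first Sunday is September 7 and the third is September 21.
1 April 2026 is a Wednesday, so the first Sunday is April 5.
At the standard offset (UTC−10:00), 15:30 UTC − 10h = 05:30 Pelin Standard Time standard time.
Daylight saving runs 21 September 2025 – 5 April 2026; the standard-time date in Pelin Standard Time, 18 August 2025, is outside that window, so Pelin Standard Time is on standard time at UTC−10:00.
15:30 UTC − 10h = 05:30 local.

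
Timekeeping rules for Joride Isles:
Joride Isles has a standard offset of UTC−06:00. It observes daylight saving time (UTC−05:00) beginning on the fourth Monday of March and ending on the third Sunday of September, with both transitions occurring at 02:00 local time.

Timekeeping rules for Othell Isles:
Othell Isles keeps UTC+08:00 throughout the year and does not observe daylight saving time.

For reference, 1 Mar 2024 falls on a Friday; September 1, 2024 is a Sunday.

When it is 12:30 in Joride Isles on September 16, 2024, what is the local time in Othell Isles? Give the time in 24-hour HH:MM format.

02:30

1 March 2024 is a Friday, so the first Monday is March 4 and the fourth is March 25.
1 September 2024 is a Sunday, so the first Sunday is September 1 and the third is September 15.
Daylight saving runs 25 March – 15 September; September 16, 2024 is outside that window, so Joride Isles is on standard time at UTC−06:00.
12:30 Joride Isles + 6h = 18:30 UTC.
Othell Isles has no daylight saving, so its offset is UTC+08:00 year-round.
18:30 UTC + 8h = 02:30 Othell Isles (rolling into the next day, 17 September 2024).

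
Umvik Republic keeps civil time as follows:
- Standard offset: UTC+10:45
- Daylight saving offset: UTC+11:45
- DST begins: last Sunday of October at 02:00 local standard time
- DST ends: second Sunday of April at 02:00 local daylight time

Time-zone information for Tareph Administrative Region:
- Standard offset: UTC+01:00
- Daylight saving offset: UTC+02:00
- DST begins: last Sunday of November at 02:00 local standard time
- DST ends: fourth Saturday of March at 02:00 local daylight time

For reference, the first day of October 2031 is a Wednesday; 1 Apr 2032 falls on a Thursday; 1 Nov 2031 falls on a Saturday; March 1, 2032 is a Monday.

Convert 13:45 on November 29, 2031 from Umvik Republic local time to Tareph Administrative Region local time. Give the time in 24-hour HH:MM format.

03:00

1 October 2031 is a Wednesday, so Sundays fall on 5, 12, 19, 26; the last is October 26.
1 April 2032 is a Thursday, so the first Sunday is April 4 and the second is April 11.
Daylight saving runs 26 October 2031 – 11 April 2032; November 29, 2031 is inside that window, so Umvik Republic is at UTC+11:45.
13:45 Umvik Republic − 11h45m = 02:00 UTC.
1 November 2031 is a Saturday, so Sundays fall on 2, 9, 16, 23, 30; the last is November 30.
1 March 2032 is a Monday, so the first Saturday is March 6 and the fourth is March 27.
At the standard offset (UTC+01:00), 02:00 UTC + 1h = 03:00 Tareph Administrative Region standard time.
The standard-time date in Tareph Administrative Region, November 29, 2031, is outside the daylight-saving period (30 November 2031 – 27 March 2032), so Tareph Administrative Region is on standard time, UTC+01:00.
02:00 UTC + 1h = 03:00 Tareph Administrative Region.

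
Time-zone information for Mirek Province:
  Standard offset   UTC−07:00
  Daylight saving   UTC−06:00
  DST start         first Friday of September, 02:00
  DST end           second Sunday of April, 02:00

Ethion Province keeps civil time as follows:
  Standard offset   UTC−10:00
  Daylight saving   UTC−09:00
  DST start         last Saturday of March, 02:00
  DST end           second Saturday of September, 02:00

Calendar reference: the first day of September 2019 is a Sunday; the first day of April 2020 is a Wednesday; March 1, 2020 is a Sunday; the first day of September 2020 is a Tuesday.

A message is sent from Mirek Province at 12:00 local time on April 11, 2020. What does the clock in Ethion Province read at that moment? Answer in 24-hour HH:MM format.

1 September 2019 is a Sunday, so the first Friday is September 6.
1 April 2020 is a Wednesday, so the first Sunday is April 5 and the second is April 12.
Daylight saving runs 6 September 2019 – 12 April 2020; April 11, 2020 is inside that window, so Mirek Province is at UTC−06:00.
12:00 Mirek Province + 6h = 18:00 UTC.
1 March 2020 is a Sunday, so Saturdays fall on 7, 14, 21, 28; the last is March 28.
1 September 2020 is a Tuesday, so the first Saturday is September 5 and the second is September 12.
At the standard offset (UTC−10:00), 18:00 UTC − 10h = 08:00 Ethion Province standard time.
The standard-time date in Ethion Province, April 11, 2020, lies within the daylight-saving period (28 March – 12 September), so Ethion Province is on daylight time, UTC−09:00.
18:00 UTC − 9h = 09:00 Ethion Province.

09:00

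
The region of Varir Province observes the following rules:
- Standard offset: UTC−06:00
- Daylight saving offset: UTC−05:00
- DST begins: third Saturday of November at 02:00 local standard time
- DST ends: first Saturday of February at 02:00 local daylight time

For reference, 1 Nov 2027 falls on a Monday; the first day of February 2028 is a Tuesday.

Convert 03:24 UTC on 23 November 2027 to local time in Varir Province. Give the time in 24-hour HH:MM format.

1 November 2027 is a Monday, so the first Saturday is November 6 and the third is November 20.
1 February 2028 is a Tuesday, so the first Saturday is February 5.
At the standard offset (UTC−06:00), 03:24 UTC − 6h = 21:24 Varir Province standard time (rolling into the previous day, 22 November 2027).
The standard-time date in Varir Province, 22 November 2027, falls between 20 November 2027 and 5 February 2028, so daylight saving is in effect and Varir Province is at UTC−05:00.
03:24 UTC − 5h = 22:24 local (rolling into the previous day, 22 November 2027).

22:24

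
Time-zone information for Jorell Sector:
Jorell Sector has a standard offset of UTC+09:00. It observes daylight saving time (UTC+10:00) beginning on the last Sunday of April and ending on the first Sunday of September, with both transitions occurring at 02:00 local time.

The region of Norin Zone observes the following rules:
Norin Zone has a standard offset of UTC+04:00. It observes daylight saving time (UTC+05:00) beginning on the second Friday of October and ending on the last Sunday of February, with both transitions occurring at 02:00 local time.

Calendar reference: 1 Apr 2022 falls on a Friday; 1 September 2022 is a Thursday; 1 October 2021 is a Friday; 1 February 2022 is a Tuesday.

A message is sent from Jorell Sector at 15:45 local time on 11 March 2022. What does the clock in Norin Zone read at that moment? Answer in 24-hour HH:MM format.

10:45

1 April 2022 is a Friday, so Sundays fall on 3, 10, 17, 24; the last is April 24.
1 September 2022 is a Thursday, so the first Sunday is September 4.
Daylight saving runs 24 April – 4 September; 11 March 2022 is outside that window, so Jorell Sector is on standard time at UTC+09:00.
15:45 Jorell Sector − 9h = 06:45 UTC.
1 October 2021 is a Friday, so the first Friday is October 1 and the second is October 8.
1 February 2022 is a Tuesday, so Sundays fall on 6, 13, 20, 27; the last is February 27.
At the standard offset (UTC+04:00), 06:45 UTC + 4h = 10:45 Norin Zone standard time.
The standard-time date in Norin Zone, 11 March 2022, is outside the daylight-saving period (8 October 2021 – 27 February 2022), so Norin Zone is on standard time, UTC+04:00.
06:45 UTC + 4h = 10:45 Norin Zone.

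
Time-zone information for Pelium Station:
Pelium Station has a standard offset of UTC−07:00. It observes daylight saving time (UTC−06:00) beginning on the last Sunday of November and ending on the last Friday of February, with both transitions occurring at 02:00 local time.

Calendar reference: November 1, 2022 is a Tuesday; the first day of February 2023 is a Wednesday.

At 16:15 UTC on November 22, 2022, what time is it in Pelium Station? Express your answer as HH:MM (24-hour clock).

1 November 2022 is a Tuesday, so Sundays fall on 6, 13, 20, 27; the last is November 27.
1 February 2023 is a Wednesday, so Fridays fall on 3, 10, 17, 24; the last is February 24.
At the standard offset (UTC−07:00), 16:15 UTC − 7h = 09:15 Pelium Station standard time.
The standard-time date in Pelium Station, November 22, 2022, is outside the daylight-saving period (27 November 2022 – 24 February 2023), so Pelium Station is on standard time, UTC−07:00.
16:15 UTC − 7h = 09:15 local.

09:15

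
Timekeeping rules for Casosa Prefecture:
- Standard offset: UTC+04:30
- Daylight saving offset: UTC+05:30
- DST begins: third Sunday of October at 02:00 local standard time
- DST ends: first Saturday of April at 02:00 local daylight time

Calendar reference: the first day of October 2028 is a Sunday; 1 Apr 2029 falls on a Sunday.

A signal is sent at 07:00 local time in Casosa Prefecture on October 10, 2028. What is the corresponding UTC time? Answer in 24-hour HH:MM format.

1 October 2028 is a Sunday, so the first Sunday is October 1 and the third is October 15.
1 April 2029 is a Sunday, so the first Saturday is April 7.
October 10, 2028 does not fall between 15 October 2028 and 7 April 2029, so daylight saving is not in effect and Casosa Prefecture is at UTC+04:30.
07:00 local − 4h30m = 02:30 UTC.

02:30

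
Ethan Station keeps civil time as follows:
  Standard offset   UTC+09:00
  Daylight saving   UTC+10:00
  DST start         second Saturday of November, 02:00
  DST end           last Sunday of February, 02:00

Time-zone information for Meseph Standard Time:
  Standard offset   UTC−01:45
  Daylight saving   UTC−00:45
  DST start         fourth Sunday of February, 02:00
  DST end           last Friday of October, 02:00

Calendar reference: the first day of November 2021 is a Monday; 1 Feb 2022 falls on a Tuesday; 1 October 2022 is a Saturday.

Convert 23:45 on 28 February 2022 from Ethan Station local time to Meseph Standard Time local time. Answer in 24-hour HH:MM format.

1 November 2021 is a Monday, so the first Saturday is November 6 and the second is November 13.
1 February 2022 is a Tuesday, so Sundays fall on 6, 13, 20, 27; the last is February 27.
28 February 2022 is outside the daylight-saving period (13 November 2021 – 27 February 2022), so Ethan Station is on standard time, UTC+09:00.
23:45 Ethan Station − 9h = 14:45 UTC.
1 February 2022 is a Tuesday, so the first Sunday is February 6 and the fourth is February 27.
1 October 2022 is a Saturday, so Fridays fall on 7, 14, 21, 28; the last is October 28.
At the standard offset (UTC−01:45), 14:45 UTC − 1h45m = 13:00 Meseph Standard Time standard time.
Daylight saving runs 27 February – 28 October; the standard-time date in Meseph Standard Time, 28 February 2022, is inside that window, so Meseph Standard Time is at UTC−00:45.
14:45 UTC − 0h45m = 14:00 Meseph Standard Time.

14:00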